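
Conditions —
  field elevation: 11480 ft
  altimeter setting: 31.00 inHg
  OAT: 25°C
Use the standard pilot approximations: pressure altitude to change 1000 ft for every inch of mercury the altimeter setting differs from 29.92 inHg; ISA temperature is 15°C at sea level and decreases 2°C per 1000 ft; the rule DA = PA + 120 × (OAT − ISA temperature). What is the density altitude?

Pressure altitude = 11480 + (29.92 − 31.00) × 1000 = 11480 + (-1080) = 10400 ft.
ISA temperature at 10400 ft = 15 − 2 × (10400/1000) = -5.8°C.
ISA deviation = 25 − (-5.8) = +30.8°C.
Density altitude = 10400 + 120 × (30.8) = 14096 ft.

14096 ft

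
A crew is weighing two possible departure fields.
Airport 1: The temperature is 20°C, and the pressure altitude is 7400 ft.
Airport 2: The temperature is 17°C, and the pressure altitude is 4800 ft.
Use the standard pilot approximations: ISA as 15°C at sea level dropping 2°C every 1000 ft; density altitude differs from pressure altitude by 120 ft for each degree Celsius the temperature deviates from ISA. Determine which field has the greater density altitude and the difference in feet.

Airport 1 by 3584 ft

Airport 1: ISA temp = 0.2°C, deviation +19.8°C, DA = 7400 + 120 × 19.8 = 9776 ft.
Airport 2: ISA temp = 5.4°C, deviation +11.6°C, DA = 4800 + 120 × 11.6 = 6192 ft.
Airport 1 is higher by 9776 − 6192 = 3584 ft.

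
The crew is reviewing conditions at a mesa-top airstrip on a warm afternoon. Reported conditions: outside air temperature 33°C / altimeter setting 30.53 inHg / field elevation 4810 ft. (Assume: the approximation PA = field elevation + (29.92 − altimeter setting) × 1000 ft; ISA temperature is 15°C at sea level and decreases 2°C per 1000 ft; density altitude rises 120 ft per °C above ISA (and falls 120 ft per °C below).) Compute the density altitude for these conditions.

7368 ft

Pressure altitude = 4810 + (29.92 − 30.53) × 1000 = 4810 + (-610) = 4200 ft.
ISA temperature at 4200 ft = 15 − 2 × (4200/1000) = 6.6°C.
ISA deviation = 33 − 6.6 = +26.4°C.
Density altitude = 4200 + 120 × (26.4) = 7368 ft.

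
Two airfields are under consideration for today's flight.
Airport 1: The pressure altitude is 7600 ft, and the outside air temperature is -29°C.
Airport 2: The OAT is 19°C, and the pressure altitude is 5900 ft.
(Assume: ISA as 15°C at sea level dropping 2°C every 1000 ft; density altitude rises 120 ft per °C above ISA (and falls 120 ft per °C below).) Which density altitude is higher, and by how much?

Airport 1: ISA temp = -0.2°C, deviation -28.8°C, DA = 7600 + 120 × (-28.8) = 4144 ft.
Airport 2: ISA temp = 3.2°C, deviation +15.8°C, DA = 5900 + 120 × 15.8 = 7796 ft.
Airport 2 is higher by 7796 − 4144 = 3652 ft.

Airport 2 by 3652 ft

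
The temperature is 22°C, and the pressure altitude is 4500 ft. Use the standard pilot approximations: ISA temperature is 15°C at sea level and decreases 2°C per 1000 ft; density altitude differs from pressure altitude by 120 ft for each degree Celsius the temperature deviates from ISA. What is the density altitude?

ISA temperature at 4500 ft = 15 − 2 × (4500/1000) = 6°C.
ISA deviation = 22 − 6 = +16°C.
Density altitude = 4500 + 120 × (16) = 4500 + (+1920) = 6420 ft.

6420 ft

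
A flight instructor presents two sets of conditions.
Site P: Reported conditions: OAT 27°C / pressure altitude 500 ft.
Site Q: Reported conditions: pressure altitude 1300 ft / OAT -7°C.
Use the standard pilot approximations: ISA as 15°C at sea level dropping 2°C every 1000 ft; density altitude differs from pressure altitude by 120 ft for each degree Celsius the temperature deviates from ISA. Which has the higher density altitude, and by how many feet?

Site P by 3088 ft

Site P: ISA temp = 14°C, deviation +13°C, DA = 500 + 120 × 13 = 2060 ft.
Site Q: ISA temp = 12.4°C, deviation -19.4°C, DA = 1300 + 120 × (-19.4) = -1028 ft.
Site P is higher by 2060 − (-1028) = 3088 ft.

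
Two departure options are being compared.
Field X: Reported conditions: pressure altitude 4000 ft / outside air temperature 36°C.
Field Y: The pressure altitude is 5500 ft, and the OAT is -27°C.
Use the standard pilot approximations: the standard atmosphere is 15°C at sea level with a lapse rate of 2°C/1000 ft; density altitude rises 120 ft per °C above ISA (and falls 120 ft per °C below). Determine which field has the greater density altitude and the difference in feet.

Field X by 5700 ft

Field X: ISA temp = 7°C, deviation +29°C, DA = 4000 + 120 × 29 = 7480 ft.
Field Y: ISA temp = 4°C, deviation -31°C, DA = 5500 + 120 × (-31) = 1780 ft.
Field X is higher by 7480 − 1780 = 5700 ft.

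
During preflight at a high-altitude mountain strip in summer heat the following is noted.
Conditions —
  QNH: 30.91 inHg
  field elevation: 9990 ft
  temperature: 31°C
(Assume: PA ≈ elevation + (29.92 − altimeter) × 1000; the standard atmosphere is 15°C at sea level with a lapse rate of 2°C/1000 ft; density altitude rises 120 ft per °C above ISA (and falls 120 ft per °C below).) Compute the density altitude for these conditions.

Pressure altitude = 9990 + (29.92 − 30.91) × 1000 = 9990 + (-990) = 9000 ft.
ISA temperature at 9000 ft = 15 − 2 × (9000/1000) = -3°C.
ISA deviation = 31 − (-3) = +34°C.
Density altitude = 9000 + 120 × (34) = 13080 ft.

13080 ft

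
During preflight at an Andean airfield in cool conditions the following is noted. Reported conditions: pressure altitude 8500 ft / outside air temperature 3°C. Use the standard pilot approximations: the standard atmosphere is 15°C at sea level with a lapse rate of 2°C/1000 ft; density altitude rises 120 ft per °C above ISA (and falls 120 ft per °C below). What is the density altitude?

ISA temperature at 8500 ft = 15 − 2 × (8500/1000) = -2°C.
ISA deviation = 3 − (-2) = +5°C.
Density altitude = 8500 + 120 × (5) = 8500 + (+600) = 9100 ft.

9100 ft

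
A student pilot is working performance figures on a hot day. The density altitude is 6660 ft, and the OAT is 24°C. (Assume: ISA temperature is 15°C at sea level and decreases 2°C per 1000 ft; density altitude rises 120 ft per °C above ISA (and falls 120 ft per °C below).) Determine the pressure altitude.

DA = PA + 120 × (OAT − (15 − 2·PA/1000)) = PA + 120·OAT − 1800 + 0.24·PA = 1.24·PA + 120·OAT − 1800.
So 1.24·PA = 6660 − 120 × 24 + 1800 = 5580.
PA = 5580 / 1.24 = 4500 ft.

4500 ft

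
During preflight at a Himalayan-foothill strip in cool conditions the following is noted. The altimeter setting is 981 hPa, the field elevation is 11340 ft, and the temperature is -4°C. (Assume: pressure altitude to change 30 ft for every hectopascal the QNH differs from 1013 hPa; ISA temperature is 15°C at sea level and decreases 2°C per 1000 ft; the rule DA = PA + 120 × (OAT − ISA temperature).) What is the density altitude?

Pressure altitude = 11340 + (1013 − 981) × 30 = 11340 + (+960) = 12300 ft.
ISA temperature at 12300 ft = 15 − 2 × (12300/1000) = -9.6°C.
ISA deviation = -4 − (-9.6) = +5.6°C.
Density altitude = 12300 + 120 × (5.6) = 12972 ft.

12972 ft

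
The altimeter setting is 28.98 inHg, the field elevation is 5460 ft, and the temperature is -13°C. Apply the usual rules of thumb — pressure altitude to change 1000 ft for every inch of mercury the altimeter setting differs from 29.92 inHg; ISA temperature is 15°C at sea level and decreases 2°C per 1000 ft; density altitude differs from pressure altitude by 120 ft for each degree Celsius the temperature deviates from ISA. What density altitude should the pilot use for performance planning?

Pressure altitude = 5460 + (29.92 − 28.98) × 1000 = 5460 + (+940) = 6400 ft.
ISA temperature at 6400 ft = 15 − 2 × (6400/1000) = 2.2°C.
ISA deviation = -13 − 2.2 = -15.2°C.
Density altitude = 6400 + 120 × (-15.2) = 4576 ft.

4576 ft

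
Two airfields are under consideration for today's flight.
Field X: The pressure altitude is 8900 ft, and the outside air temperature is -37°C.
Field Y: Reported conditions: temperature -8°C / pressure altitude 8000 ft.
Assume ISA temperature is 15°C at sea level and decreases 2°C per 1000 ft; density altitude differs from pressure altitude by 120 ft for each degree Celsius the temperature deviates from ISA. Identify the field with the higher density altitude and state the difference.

Field X: ISA temp = -2.8°C, deviation -34.2°C, DA = 8900 + 120 × (-34.2) = 4796 ft.
Field Y: ISA temp = -1°C, deviation -7°C, DA = 8000 + 120 × (-7) = 7160 ft.
Field Y is higher by 7160 − 4796 = 2364 ft.

Field Y by 2364 ft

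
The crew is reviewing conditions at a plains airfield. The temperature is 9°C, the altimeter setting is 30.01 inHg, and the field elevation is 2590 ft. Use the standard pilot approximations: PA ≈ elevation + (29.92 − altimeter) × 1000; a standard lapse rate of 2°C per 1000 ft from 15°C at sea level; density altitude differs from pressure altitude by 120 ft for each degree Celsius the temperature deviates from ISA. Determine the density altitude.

2380 ft

Pressure altitude = 2590 + (29.92 − 30.01) × 1000 = 2590 + (-90) = 2500 ft.
ISA temperature at 2500 ft = 15 − 2 × (2500/1000) = 10°C.
ISA deviation = 9 − 10 = -1°C.
Density altitude = 2500 + 120 × (-1) = 2380 ft.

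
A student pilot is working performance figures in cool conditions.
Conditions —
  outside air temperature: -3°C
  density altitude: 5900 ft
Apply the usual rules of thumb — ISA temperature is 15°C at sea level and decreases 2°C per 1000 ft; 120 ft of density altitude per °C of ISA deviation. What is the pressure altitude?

6500 ft

DA = PA + 120 × (OAT − (15 − 2·PA/1000)) = PA + 120·OAT − 1800 + 0.24·PA = 1.24·PA + 120·OAT − 1800.
So 1.24·PA = 5900 − 120 × (-3) + 1800 = 8060.
PA = 8060 / 1.24 = 6500 ft.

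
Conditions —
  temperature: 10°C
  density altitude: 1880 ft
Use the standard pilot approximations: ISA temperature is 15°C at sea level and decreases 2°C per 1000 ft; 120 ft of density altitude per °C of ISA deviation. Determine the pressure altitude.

DA = PA + 120 × (OAT − (15 − 2·PA/1000)) = PA + 120·OAT − 1800 + 0.24·PA = 1.24·PA + 120·OAT − 1800.
So 1.24·PA = 1880 − 120 × 10 + 1800 = 2480.
PA = 2480 / 1.24 = 2000 ft.

2000 ft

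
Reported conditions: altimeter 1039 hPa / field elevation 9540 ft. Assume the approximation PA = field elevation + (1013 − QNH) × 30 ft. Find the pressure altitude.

Pressure correction = (1013 − 1039) × 30 = -780 ft.
Pressure altitude = 9540 + (-780) = 8760 ft.

8760 ft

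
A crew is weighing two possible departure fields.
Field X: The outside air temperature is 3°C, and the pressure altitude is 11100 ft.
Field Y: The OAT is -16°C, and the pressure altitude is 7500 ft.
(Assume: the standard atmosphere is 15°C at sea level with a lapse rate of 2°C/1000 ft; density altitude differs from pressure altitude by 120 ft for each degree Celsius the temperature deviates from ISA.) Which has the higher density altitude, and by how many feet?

Field X: ISA temp = -7.2°C, deviation +10.2°C, DA = 11100 + 120 × 10.2 = 12324 ft.
Field Y: ISA temp = 0°C, deviation -16°C, DA = 7500 + 120 × (-16) = 5580 ft.
Field X is higher by 12324 − 5580 = 6744 ft.

Field X by 6744 ft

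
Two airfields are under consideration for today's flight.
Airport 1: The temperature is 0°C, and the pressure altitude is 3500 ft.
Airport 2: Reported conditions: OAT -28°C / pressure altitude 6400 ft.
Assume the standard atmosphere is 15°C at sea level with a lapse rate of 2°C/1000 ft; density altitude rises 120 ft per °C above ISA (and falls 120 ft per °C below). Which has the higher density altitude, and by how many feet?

Airport 1: ISA temp = 8°C, deviation -8°C, DA = 3500 + 120 × (-8) = 2540 ft.
Airport 2: ISA temp = 2.2°C, deviation -30.2°C, DA = 6400 + 120 × (-30.2) = 2776 ft.
Airport 2 is higher by 2776 − 2540 = 236 ft.

Airport 2 by 236 ft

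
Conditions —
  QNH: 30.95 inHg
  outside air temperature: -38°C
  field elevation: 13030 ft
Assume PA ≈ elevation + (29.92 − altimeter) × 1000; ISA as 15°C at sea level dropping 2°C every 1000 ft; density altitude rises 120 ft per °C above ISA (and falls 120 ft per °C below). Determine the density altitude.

8520 ft

Pressure altitude = 13030 + (29.92 − 30.95) × 1000 = 13030 + (-1030) = 12000 ft.
ISA temperature at 12000 ft = 15 − 2 × (12000/1000) = -9°C.
ISA deviation = -38 − (-9) = -29°C.
Density altitude = 12000 + 120 × (-29) = 8520 ft.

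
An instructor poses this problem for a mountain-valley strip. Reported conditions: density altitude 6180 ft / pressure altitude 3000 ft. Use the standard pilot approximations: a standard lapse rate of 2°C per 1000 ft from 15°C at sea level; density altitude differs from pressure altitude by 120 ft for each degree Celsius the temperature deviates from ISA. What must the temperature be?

35.5°C

Density altitude − pressure altitude = 6180 − 3000 = +3180 ft.
At 120 ft/°C that is an ISA deviation of 3180/120 = +26.5°C.
ISA temperature at 3000 ft = 15 − 2 × (3000/1000) = 9°C.
OAT = ISA + deviation = 9 + (+26.5) = 35.5°C.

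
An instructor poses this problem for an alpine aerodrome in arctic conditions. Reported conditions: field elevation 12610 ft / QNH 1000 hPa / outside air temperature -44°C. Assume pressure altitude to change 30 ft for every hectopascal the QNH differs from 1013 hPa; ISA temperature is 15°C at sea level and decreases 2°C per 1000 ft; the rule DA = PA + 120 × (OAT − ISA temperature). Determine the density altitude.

Pressure altitude = 12610 + (1013 − 1000) × 30 = 12610 + (+390) = 13000 ft.
ISA temperature at 13000 ft = 15 − 2 × (13000/1000) = -11°C.
ISA deviation = -44 − (-11) = -33°C.
Density altitude = 13000 + 120 × (-33) = 9040 ft.

9040 ft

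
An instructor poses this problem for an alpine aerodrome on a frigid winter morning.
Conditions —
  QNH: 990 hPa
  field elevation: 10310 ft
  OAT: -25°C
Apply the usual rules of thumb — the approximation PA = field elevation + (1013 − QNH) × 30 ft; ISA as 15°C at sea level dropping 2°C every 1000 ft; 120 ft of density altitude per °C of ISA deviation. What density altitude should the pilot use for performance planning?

8840 ft

Pressure altitude = 10310 + (1013 − 990) × 30 = 10310 + (+690) = 11000 ft.
ISA temperature at 11000 ft = 15 − 2 × (11000/1000) = -7°C.
ISA deviation = -25 − (-7) = -18°C.
Density altitude = 11000 + 120 × (-18) = 8840 ft.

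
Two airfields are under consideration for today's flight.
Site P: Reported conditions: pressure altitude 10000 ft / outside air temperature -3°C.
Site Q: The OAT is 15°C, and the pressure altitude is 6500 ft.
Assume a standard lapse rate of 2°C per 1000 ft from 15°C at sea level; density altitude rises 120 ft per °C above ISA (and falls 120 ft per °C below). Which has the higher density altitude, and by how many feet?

Site P by 2180 ft

Site P: ISA temp = -5°C, deviation +2°C, DA = 10000 + 120 × 2 = 10240 ft.
Site Q: ISA temp = 2°C, deviation +13°C, DA = 6500 + 120 × 13 = 8060 ft.
Site P is higher by 10240 − 8060 = 2180 ft.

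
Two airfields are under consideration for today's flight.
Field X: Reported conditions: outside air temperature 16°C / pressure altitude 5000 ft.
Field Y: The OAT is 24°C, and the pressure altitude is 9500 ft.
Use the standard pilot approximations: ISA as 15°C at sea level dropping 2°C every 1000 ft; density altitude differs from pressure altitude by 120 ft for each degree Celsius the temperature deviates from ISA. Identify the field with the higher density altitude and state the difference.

Field X: ISA temp = 5°C, deviation +11°C, DA = 5000 + 120 × 11 = 6320 ft.
Field Y: ISA temp = -4°C, deviation +28°C, DA = 9500 + 120 × 28 = 12860 ft.
Field Y is higher by 12860 − 6320 = 6540 ft.

Field Y by 6540 ft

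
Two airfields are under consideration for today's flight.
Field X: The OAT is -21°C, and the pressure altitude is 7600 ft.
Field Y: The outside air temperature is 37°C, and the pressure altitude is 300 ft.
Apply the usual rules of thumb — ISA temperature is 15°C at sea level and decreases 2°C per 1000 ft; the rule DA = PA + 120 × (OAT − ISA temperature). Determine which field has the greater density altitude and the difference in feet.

Field X: ISA temp = -0.2°C, deviation -20.8°C, DA = 7600 + 120 × (-20.8) = 5104 ft.
Field Y: ISA temp = 14.4°C, deviation +22.6°C, DA = 300 + 120 × 22.6 = 3012 ft.
Field X is higher by 5104 − 3012 = 2092 ft.

Field X by 2092 ft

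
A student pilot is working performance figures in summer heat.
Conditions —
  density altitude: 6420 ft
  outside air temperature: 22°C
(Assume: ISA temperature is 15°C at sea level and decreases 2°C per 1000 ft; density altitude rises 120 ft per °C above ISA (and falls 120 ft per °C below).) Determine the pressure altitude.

DA = PA + 120 × (OAT − (15 − 2·PA/1000)) = PA + 120·OAT − 1800 + 0.24·PA = 1.24·PA + 120·OAT − 1800.
So 1.24·PA = 6420 − 120 × 22 + 1800 = 5580.
PA = 5580 / 1.24 = 4500 ft.

4500 ft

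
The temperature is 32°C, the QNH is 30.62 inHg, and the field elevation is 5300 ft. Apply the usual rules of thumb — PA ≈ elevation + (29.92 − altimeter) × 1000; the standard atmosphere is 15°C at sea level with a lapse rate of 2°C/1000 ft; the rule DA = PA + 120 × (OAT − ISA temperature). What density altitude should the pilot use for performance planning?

7744 ft

Pressure altitude = 5300 + (29.92 − 30.62) × 1000 = 5300 + (-700) = 4600 ft.
ISA temperature at 4600 ft = 15 − 2 × (4600/1000) = 5.8°C.
ISA deviation = 32 − 5.8 = +26.2°C.
Density altitude = 4600 + 120 × (26.2) = 7744 ft.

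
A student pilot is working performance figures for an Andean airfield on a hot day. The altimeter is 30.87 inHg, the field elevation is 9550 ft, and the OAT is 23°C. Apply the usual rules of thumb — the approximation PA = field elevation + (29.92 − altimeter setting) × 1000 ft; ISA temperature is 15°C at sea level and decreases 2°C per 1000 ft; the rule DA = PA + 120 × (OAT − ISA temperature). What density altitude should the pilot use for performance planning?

11624 ft

Pressure altitude = 9550 + (29.92 − 30.87) × 1000 = 9550 + (-950) = 8600 ft.
ISA temperature at 8600 ft = 15 − 2 × (8600/1000) = -2.2°C.
ISA deviation = 23 − (-2.2) = +25.2°C.
Density altitude = 8600 + 120 × (25.2) = 11624 ft.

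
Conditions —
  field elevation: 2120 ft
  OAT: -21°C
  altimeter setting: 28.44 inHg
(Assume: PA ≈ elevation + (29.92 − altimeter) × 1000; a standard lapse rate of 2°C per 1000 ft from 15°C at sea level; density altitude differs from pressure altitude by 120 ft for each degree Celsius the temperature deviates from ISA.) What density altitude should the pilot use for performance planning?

Pressure altitude = 2120 + (29.92 − 28.44) × 1000 = 2120 + (+1480) = 3600 ft.
ISA temperature at 3600 ft = 15 − 2 × (3600/1000) = 7.8°C.
ISA deviation = -21 − 7.8 = -28.8°C.
Density altitude = 3600 + 120 × (-28.8) = 144 ft.

144 ft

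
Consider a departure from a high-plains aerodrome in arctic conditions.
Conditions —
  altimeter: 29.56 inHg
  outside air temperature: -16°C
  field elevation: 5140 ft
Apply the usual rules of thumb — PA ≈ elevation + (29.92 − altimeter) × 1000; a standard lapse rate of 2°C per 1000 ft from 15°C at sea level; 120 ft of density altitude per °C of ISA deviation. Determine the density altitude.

Pressure altitude = 5140 + (29.92 − 29.56) × 1000 = 5140 + (+360) = 5500 ft.
ISA temperature at 5500 ft = 15 − 2 × (5500/1000) = 4°C.
ISA deviation = -16 − 4 = -20°C.
Density altitude = 5500 + 120 × (-20) = 3100 ft.

3100 ft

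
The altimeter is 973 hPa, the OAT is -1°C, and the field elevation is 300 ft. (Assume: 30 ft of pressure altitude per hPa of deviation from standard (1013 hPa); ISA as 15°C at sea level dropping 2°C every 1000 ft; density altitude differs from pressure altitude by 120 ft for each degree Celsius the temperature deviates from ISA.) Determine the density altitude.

-60 ft

Pressure altitude = 300 + (1013 − 973) × 30 = 300 + (+1200) = 1500 ft.
ISA temperature at 1500 ft = 15 − 2 × (1500/1000) = 12°C.
ISA deviation = -1 − 12 = -13°C.
Density altitude = 1500 + 120 × (-13) = -60 ft.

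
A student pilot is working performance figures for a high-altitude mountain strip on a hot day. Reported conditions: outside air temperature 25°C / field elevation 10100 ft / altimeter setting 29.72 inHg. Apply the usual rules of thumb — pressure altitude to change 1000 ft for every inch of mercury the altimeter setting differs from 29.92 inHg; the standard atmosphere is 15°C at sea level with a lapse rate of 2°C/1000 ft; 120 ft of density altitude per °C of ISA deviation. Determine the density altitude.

Pressure altitude = 10100 + (29.92 − 29.72) × 1000 = 10100 + (+200) = 10300 ft.
ISA temperature at 10300 ft = 15 − 2 × (10300/1000) = -5.6°C.
ISA deviation = 25 − (-5.6) = +30.6°C.
Density altitude = 10300 + 120 × (30.6) = 13972 ft.

13972 ft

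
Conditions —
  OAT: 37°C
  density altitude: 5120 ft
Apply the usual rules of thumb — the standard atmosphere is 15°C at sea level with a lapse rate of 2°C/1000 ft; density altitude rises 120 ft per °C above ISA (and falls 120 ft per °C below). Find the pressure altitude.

2000 ft

DA = PA + 120 × (OAT − (15 − 2·PA/1000)) = PA + 120·OAT − 1800 + 0.24·PA = 1.24·PA + 120·OAT − 1800.
So 1.24·PA = 5120 − 120 × 37 + 1800 = 2480.
PA = 2480 / 1.24 = 2000 ft.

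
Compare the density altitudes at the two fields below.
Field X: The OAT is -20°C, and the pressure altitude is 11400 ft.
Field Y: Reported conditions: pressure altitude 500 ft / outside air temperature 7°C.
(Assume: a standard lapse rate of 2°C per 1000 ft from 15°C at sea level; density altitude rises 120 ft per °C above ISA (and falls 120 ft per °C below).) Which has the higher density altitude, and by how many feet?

Field X by 10276 ft

Field X: ISA temp = -7.8°C, deviation -12.2°C, DA = 11400 + 120 × (-12.2) = 9936 ft.
Field Y: ISA temp = 14°C, deviation -7°C, DA = 500 + 120 × (-7) = -340 ft.
Field X is higher by 9936 − (-340) = 10276 ft.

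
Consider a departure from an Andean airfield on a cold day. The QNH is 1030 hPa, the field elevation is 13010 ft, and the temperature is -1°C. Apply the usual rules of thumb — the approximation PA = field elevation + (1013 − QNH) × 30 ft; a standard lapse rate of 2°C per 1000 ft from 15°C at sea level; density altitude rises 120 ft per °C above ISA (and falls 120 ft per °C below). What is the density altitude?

Pressure altitude = 13010 + (1013 − 1030) × 30 = 13010 + (-510) = 12500 ft.
ISA temperature at 12500 ft = 15 − 2 × (12500/1000) = -10°C.
ISA deviation = -1 − (-10) = +9°C.
Density altitude = 12500 + 120 × (9) = 13580 ft.

13580 ft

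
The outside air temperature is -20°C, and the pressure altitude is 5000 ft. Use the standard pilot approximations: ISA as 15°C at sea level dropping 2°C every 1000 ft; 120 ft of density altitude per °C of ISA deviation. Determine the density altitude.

ISA temperature at 5000 ft = 15 − 2 × (5000/1000) = 5°C.
ISA deviation = -20 − 5 = -25°C.
Density altitude = 5000 + 120 × (-25) = 5000 + (-3000) = 2000 ft.

2000 ft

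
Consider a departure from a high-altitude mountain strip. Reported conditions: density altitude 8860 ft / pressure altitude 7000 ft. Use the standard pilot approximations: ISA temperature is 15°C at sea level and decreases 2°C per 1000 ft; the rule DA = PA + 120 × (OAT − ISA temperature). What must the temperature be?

16.5°C

Density altitude − pressure altitude = 8860 − 7000 = +1860 ft.
At 120 ft/°C that is an ISA deviation of 1860/120 = +15.5°C.
ISA temperature at 7000 ft = 15 − 2 × (7000/1000) = 1°C.
OAT = ISA + deviation = 1 + (+15.5) = 16.5°C.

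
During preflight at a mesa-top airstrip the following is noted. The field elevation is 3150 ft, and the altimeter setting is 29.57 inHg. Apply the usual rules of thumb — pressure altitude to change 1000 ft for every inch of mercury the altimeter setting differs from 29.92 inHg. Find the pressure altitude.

3500 ft

Pressure correction = (29.92 − 29.57) × 1000 = +350 ft.
Pressure altitude = 3150 + (+350) = 3500 ft.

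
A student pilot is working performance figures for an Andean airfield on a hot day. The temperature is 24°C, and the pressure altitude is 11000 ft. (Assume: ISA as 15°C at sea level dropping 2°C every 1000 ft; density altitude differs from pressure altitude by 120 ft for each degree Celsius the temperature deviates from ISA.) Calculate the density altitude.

ISA temperature at 11000 ft = 15 − 2 × (11000/1000) = -7°C.
ISA deviation = 24 − (-7) = +31°C.
Density altitude = 11000 + 120 × (31) = 11000 + (+3720) = 14720 ft.

14720 ft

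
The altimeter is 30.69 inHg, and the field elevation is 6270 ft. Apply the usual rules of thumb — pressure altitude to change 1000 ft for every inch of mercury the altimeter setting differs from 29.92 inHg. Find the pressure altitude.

Pressure correction = (29.92 − 30.69) × 1000 = -770 ft.
Pressure altitude = 6270 + (-770) = 5500 ft.

5500 ft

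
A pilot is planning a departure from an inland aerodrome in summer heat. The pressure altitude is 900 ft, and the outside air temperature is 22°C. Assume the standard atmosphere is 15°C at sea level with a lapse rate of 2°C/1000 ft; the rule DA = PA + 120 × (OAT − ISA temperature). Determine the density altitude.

1956 ft

ISA temperature at 900 ft = 15 − 2 × (900/1000) = 13.2°C.
ISA deviation = 22 − 13.2 = +8.8°C.
Density altitude = 900 + 120 × (8.8) = 900 + (+1056) = 1956 ft.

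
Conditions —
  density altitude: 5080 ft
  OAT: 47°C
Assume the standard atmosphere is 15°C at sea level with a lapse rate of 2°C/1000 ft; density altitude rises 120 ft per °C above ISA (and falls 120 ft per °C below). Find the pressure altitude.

1000 ft

DA = PA + 120 × (OAT − (15 − 2·PA/1000)) = PA + 120·OAT − 1800 + 0.24·PA = 1.24·PA + 120·OAT − 1800.
So 1.24·PA = 5080 − 120 × 47 + 1800 = 1240.
PA = 1240 / 1.24 = 1000 ft.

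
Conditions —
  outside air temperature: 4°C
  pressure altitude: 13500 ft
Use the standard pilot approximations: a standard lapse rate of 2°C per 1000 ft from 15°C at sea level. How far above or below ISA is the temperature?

ISA temperature at 13500 ft = 15 − 2 × (13500/1000) = -12°C.
Deviation = OAT − ISA = 4 − (-12) = +16°C.

ISA+16°C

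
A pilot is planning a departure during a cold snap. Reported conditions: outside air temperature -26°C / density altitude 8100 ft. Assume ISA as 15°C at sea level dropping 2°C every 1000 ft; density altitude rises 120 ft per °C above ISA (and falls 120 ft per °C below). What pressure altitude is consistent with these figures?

DA = PA + 120 × (OAT − (15 − 2·PA/1000)) = PA + 120·OAT − 1800 + 0.24·PA = 1.24·PA + 120·OAT − 1800.
So 1.24·PA = 8100 − 120 × (-26) + 1800 = 13020.
PA = 13020 / 1.24 = 10500 ft.

10500 ft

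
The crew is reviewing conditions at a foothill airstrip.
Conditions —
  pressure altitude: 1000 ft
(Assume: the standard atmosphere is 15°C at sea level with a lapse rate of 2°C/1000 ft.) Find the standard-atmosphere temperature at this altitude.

ISA temperature = 15 − 2 × (1000/1000) = 15 − 2 = 13°C.

13°C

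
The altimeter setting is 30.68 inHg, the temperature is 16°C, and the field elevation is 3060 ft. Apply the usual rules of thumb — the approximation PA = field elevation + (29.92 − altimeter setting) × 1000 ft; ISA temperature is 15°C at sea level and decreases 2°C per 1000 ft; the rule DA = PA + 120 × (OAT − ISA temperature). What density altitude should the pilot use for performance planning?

Pressure altitude = 3060 + (29.92 − 30.68) × 1000 = 3060 + (-760) = 2300 ft.
ISA temperature at 2300 ft = 15 − 2 × (2300/1000) = 10.4°C.
ISA deviation = 16 − 10.4 = +5.6°C.
Density altitude = 2300 + 120 × (5.6) = 2972 ft.

2972 ft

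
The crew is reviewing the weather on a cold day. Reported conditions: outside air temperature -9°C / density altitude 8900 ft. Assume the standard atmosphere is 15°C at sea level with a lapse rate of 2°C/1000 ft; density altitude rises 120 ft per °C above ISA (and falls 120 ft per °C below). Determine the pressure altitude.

DA = PA + 120 × (OAT − (15 − 2·PA/1000)) = PA + 120·OAT − 1800 + 0.24·PA = 1.24·PA + 120·OAT − 1800.
So 1.24·PA = 8900 − 120 × (-9) + 1800 = 11780.
PA = 11780 / 1.24 = 9500 ft.

9500 ft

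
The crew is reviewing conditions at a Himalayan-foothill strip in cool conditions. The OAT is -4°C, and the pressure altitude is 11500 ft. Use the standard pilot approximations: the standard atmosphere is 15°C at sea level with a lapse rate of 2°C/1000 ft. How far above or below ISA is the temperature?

ISA temperature at 11500 ft = 15 − 2 × (11500/1000) = -8°C.
Deviation = OAT − ISA = -4 − (-8) = +4°C.

ISA+4°C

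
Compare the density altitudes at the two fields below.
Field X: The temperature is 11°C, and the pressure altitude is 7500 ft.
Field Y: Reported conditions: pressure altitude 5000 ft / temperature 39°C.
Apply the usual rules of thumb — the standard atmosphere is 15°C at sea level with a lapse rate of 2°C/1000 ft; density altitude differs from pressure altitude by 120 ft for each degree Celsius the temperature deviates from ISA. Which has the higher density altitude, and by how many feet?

Field Y by 260 ft

Field X: ISA temp = 0°C, deviation +11°C, DA = 7500 + 120 × 11 = 8820 ft.
Field Y: ISA temp = 5°C, deviation +34°C, DA = 5000 + 120 × 34 = 9080 ft.
Field Y is higher by 9080 − 8820 = 260 ft.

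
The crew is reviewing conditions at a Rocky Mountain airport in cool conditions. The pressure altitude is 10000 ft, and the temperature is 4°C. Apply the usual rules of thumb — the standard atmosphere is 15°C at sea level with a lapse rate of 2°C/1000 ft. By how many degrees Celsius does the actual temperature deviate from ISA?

ISA temperature at 10000 ft = 15 − 2 × (10000/1000) = -5°C.
Deviation = OAT − ISA = 4 − (-5) = +9°C.

ISA+9°C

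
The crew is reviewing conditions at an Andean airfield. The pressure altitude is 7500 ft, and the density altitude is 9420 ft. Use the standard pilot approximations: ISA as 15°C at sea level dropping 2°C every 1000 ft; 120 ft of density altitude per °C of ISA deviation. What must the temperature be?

Density altitude − pressure altitude = 9420 − 7500 = +1920 ft.
At 120 ft/°C that is an ISA deviation of 1920/120 = +16°C.
ISA temperature at 7500 ft = 15 − 2 × (7500/1000) = 0°C.
OAT = ISA + deviation = 0 + (+16) = 16°C.

16°C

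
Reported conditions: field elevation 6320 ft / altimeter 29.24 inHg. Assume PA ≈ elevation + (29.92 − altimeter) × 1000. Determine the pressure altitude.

7000 ft

Pressure correction = (29.92 − 29.24) × 1000 = +680 ft.
Pressure altitude = 6320 + (+680) = 7000 ft.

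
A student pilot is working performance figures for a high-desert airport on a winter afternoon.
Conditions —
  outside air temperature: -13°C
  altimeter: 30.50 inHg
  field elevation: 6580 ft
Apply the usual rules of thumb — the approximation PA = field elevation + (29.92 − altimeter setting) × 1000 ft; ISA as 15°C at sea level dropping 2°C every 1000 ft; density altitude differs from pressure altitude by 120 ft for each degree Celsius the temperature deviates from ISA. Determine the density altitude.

4080 ft

Pressure altitude = 6580 + (29.92 − 30.50) × 1000 = 6580 + (-580) = 6000 ft.
ISA temperature at 6000 ft = 15 − 2 × (6000/1000) = 3°C.
ISA deviation = -13 − 3 = -16°C.
Density altitude = 6000 + 120 × (-16) = 4080 ft.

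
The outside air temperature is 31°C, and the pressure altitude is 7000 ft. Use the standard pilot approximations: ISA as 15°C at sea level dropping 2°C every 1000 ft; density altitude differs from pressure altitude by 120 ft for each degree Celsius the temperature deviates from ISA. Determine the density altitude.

ISA temperature at 7000 ft = 15 − 2 × (7000/1000) = 1°C.
ISA deviation = 31 − 1 = +30°C.
Density altitude = 7000 + 120 × (30) = 7000 + (+3600) = 10600 ft.

10600 ft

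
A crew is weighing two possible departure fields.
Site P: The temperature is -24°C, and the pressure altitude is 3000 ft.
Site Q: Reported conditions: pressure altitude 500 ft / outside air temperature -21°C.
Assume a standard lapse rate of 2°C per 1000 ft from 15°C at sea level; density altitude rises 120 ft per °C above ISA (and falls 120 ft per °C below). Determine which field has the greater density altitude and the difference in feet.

Site P by 2740 ft

Site P: ISA temp = 9°C, deviation -33°C, DA = 3000 + 120 × (-33) = -960 ft.
Site Q: ISA temp = 14°C, deviation -35°C, DA = 500 + 120 × (-35) = -3700 ft.
Site P is higher by -960 − (-3700) = 2740 ft.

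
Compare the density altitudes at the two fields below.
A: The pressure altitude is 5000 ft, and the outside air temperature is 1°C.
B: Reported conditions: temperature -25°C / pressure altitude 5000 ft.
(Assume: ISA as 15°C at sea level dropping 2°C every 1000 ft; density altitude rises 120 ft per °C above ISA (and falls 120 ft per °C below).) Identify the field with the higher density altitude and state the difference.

A by 3120 ft

A: ISA temp = 5°C, deviation -4°C, DA = 5000 + 120 × (-4) = 4520 ft.
B: ISA temp = 5°C, deviation -30°C, DA = 5000 + 120 × (-30) = 1400 ft.
A is higher by 4520 − 1400 = 3120 ft.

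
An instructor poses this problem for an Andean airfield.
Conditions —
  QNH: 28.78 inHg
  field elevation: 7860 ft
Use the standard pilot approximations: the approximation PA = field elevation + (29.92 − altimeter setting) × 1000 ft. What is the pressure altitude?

9000 ft

Pressure correction = (29.92 − 28.78) × 1000 = +1140 ft.
Pressure altitude = 7860 + (+1140) = 9000 ft.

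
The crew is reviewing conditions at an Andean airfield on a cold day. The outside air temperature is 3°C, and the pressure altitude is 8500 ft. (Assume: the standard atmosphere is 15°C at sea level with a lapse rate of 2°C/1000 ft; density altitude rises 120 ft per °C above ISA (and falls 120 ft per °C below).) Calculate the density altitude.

9100 ft

ISA temperature at 8500 ft = 15 − 2 × (8500/1000) = -2°C.
ISA deviation = 3 − (-2) = +5°C.
Density altitude = 8500 + 120 × (5) = 8500 + (+600) = 9100 ft.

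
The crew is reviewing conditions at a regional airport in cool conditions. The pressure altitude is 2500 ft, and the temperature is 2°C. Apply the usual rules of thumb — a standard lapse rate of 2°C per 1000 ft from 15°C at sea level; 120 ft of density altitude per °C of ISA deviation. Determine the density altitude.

1540 ft

ISA temperature at 2500 ft = 15 − 2 × (2500/1000) = 10°C.
ISA deviation = 2 − 10 = -8°C.
Density altitude = 2500 + 120 × (-8) = 2500 + (-960) = 1540 ft.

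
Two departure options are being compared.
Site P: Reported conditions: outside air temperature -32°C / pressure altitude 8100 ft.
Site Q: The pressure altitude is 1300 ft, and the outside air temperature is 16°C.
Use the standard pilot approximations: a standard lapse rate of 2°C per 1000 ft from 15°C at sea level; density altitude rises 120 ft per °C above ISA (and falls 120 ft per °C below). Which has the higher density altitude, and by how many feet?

Site P by 2672 ft

Site P: ISA temp = -1.2°C, deviation -30.8°C, DA = 8100 + 120 × (-30.8) = 4404 ft.
Site Q: ISA temp = 12.4°C, deviation +3.6°C, DA = 1300 + 120 × 3.6 = 1732 ft.
Site P is higher by 4404 − 1732 = 2672 ft.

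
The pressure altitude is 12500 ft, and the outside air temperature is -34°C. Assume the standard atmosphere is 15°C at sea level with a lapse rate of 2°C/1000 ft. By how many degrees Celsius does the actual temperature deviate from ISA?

ISA temperature at 12500 ft = 15 − 2 × (12500/1000) = -10°C.
Deviation = OAT − ISA = -34 − (-10) = -24°C.

ISA-24°C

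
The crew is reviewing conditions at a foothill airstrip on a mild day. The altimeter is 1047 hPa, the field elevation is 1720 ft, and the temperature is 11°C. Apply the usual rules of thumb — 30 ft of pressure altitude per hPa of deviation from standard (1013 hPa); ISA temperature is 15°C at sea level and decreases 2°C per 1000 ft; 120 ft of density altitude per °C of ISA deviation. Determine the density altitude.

388 ft

Pressure altitude = 1720 + (1013 − 1047) × 30 = 1720 + (-1020) = 700 ft.
ISA temperature at 700 ft = 15 − 2 × (700/1000) = 13.6°C.
ISA deviation = 11 − 13.6 = -2.6°C.
Density altitude = 700 + 120 × (-2.6) = 388 ft.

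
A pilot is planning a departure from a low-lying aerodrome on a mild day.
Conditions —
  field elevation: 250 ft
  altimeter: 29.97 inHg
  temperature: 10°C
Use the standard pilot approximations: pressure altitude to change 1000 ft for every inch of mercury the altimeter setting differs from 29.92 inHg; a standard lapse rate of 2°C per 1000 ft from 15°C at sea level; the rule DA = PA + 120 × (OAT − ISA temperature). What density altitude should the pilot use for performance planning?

-352 ft

Pressure altitude = 250 + (29.92 − 29.97) × 1000 = 250 + (-50) = 200 ft.
ISA temperature at 200 ft = 15 − 2 × (200/1000) = 14.6°C.
ISA deviation = 10 − 14.6 = -4.6°C.
Density altitude = 200 + 120 × (-4.6) = -352 ft.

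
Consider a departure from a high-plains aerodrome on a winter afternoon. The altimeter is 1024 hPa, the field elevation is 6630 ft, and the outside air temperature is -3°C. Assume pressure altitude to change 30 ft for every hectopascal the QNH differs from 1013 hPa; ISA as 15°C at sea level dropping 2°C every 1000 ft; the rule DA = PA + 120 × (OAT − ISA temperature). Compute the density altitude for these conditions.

5652 ft

Pressure altitude = 6630 + (1013 − 1024) × 30 = 6630 + (-330) = 6300 ft.
ISA temperature at 6300 ft = 15 − 2 × (6300/1000) = 2.4°C.
ISA deviation = -3 − 2.4 = -5.4°C.
Density altitude = 6300 + 120 × (-5.4) = 5652 ft.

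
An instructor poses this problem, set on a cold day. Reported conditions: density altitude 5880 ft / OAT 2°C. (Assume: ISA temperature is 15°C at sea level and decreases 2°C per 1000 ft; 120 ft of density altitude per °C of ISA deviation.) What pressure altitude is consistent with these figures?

6000 ft

DA = PA + 120 × (OAT − (15 − 2·PA/1000)) = PA + 120·OAT − 1800 + 0.24·PA = 1.24·PA + 120·OAT − 1800.
So 1.24·PA = 5880 − 120 × 2 + 1800 = 7440.
PA = 7440 / 1.24 = 6000 ft.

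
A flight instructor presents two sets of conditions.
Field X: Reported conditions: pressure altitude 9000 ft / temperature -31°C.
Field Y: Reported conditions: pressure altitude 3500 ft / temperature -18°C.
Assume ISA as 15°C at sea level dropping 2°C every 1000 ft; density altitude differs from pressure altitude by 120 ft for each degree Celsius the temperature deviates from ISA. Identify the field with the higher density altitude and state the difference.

Field X: ISA temp = -3°C, deviation -28°C, DA = 9000 + 120 × (-28) = 5640 ft.
Field Y: ISA temp = 8°C, deviation -26°C, DA = 3500 + 120 × (-26) = 380 ft.
Field X is higher by 5640 − 380 = 5260 ft.

Field X by 5260 ft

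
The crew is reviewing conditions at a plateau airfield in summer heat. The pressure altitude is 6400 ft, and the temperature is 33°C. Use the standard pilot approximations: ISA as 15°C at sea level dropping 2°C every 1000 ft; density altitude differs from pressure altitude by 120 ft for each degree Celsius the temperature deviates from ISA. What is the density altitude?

ISA temperature at 6400 ft = 15 − 2 × (6400/1000) = 2.2°C.
ISA deviation = 33 − 2.2 = +30.8°C.
Density altitude = 6400 + 120 × (30.8) = 6400 + (+3696) = 10096 ft.

10096 ft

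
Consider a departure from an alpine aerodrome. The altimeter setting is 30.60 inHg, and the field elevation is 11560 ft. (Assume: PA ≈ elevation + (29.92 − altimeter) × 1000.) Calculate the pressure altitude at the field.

10880 ft

Pressure correction = (29.92 − 30.60) × 1000 = -680 ft.
Pressure altitude = 11560 + (-680) = 10880 ft.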